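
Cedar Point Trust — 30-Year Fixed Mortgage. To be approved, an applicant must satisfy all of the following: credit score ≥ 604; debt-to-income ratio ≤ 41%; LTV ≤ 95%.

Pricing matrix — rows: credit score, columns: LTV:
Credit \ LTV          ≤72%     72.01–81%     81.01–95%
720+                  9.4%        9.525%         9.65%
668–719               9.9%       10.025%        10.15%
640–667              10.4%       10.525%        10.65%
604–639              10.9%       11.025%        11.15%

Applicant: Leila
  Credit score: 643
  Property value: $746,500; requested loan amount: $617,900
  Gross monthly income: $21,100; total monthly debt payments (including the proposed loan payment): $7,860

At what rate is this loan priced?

Credit score 643 ≥ 604; DTI = 7,860/21,100 = 37.3% ≤ 41%
Loan-to-value = 617,900/746,500 = 82.8% — pass (95% max)
Score 643 is in the 640–667 band; LTV 82.8% is in the 81.01–95% band → 10.65%.

10.65%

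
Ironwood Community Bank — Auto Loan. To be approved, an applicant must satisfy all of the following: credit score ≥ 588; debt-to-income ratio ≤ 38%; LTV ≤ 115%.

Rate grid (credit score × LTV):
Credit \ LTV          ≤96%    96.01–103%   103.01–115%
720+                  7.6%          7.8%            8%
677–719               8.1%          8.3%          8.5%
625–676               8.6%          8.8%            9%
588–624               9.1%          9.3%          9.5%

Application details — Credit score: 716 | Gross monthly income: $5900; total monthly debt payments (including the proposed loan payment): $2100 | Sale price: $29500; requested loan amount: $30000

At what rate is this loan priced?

8.3%

Credit score 716 ≥ 588; DTI: 2,100 ÷ 5,900 = 35.6%, within the 38% cap
Loan-to-value = 30,000/29,500 = 101.7% — pass (115% max)
Credit 716 → row 677–719; LTV 101.7% → column 96.01–103%. Grid cell → 8.3%.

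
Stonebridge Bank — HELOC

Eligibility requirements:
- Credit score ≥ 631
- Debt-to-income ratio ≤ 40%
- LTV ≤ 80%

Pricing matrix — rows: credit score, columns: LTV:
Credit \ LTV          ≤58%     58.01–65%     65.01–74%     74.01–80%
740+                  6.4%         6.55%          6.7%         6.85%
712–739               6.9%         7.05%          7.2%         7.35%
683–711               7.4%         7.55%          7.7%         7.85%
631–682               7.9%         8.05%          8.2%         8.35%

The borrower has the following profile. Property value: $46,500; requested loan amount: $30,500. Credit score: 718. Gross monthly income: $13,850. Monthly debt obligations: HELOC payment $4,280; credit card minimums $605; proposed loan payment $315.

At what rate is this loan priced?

7.2%

Credit score 718 ≥ 631; Total monthly debts = (4,280 + 605 + 315) = 5,200. DTI = 5,200/13,850 = 37.5% ≤ 40%
LTV: 30,500 ÷ 46,500 = 65.6%, within 80% cap
Credit 718 → row 712–739; LTV 65.6% → column 65.01–74%. Grid cell → 7.2%.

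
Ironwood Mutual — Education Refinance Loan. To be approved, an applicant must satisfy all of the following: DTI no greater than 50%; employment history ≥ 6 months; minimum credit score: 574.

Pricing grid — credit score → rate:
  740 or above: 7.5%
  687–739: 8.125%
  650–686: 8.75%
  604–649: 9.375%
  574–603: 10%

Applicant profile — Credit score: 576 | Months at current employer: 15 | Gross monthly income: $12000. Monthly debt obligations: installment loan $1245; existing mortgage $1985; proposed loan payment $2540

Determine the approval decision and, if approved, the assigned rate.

Approved at 10%

Credit score 576 ≥ 574 (meets minimum)
Total monthly debts = (1,245 + 1,985 + 2,540) = 5,770. DTI = 5,770/12,000 = 48.1% ≤ 50%
Employment 15 ≥ 6 months
All requirements met. Score 576 falls in the 574–603 tier → 10%.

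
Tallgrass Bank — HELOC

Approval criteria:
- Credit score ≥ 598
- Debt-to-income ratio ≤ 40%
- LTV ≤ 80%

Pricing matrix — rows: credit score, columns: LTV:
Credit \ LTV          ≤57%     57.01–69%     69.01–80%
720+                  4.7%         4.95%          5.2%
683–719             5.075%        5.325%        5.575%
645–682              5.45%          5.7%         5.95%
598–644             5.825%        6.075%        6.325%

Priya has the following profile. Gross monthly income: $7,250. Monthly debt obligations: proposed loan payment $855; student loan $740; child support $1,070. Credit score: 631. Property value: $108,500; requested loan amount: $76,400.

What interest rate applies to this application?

Credit score 631 ≥ 598; Total monthly debts = (855 + 740 + 1,070) = 2,665. Debt-to-income = 2,665/7,250 = 36.8% — meets 40% limit
LTV: 76,400 ÷ 108,500 = 70.4%, within 80% cap
Row: 631 falls in 598–644. Column: 70.4% falls in 69.01–80%. Rate = 6.325%.

6.325%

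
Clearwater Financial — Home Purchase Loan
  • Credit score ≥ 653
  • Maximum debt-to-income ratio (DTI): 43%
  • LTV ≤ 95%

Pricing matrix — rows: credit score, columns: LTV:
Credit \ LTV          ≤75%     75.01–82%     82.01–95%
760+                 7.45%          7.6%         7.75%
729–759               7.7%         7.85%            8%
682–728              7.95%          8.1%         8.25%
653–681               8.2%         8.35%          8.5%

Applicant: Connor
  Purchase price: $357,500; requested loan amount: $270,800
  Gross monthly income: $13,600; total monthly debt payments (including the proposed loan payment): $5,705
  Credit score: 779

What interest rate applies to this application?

7.6%

Credit score 779 ≥ 653; DTI = 5,705/13,600 = 41.9% ≤ 43%
LTV = 270,800/357,500 = 75.7% ≤ 95%
Score 779 is in the 760+ band; LTV 75.7% is in the 75.01–82% band → 7.6%.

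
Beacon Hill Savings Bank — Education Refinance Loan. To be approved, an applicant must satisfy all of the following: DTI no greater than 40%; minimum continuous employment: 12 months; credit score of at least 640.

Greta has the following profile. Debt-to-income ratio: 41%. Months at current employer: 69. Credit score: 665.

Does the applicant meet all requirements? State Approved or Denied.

Denied

Debt-to-income 41% vs 40% cap — fail
Employment 69 ≥ 12 months
Credit score 665 ≥ 640 (meets)
Fails on DTI.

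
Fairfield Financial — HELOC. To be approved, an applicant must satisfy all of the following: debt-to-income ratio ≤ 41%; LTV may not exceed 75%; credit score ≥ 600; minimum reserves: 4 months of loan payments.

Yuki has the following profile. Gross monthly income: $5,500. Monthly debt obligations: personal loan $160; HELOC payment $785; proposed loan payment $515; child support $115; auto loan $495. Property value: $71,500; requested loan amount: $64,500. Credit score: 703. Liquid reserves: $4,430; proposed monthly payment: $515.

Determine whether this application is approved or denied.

Total monthly debts = (160 + 785 + 515 + 115 + 495) = 2,070. DTI: 2,070 ÷ 5,500 = 37.6%, within the 41% cap
Loan-to-value = 64,500/71,500 = 90.2% — fail (75% max)
Credit score 703 ≥ 600 (meets)
Liquid reserves cover 4,430/515 = 8.6 months — ≥ 4 required
Fails on LTV.

Denied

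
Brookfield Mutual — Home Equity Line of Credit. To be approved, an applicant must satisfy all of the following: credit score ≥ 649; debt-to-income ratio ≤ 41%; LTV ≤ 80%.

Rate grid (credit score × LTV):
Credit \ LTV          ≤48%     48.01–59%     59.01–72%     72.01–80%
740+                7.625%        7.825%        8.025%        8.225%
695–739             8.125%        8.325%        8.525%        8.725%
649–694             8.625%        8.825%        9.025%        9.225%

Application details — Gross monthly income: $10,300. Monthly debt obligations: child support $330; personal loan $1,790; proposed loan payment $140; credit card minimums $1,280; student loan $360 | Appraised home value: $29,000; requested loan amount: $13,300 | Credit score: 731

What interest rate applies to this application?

Credit score 731 ≥ 649; Total monthly debts = (330 + 1,790 + 140 + 1,280 + 360) = 3,900. DTI = 3,900/10,300 = 37.9% ≤ 41%
LTV = 13,300/29,000 = 45.9% ≤ 80%
Credit 731 → row 695–739; LTV 45.9% → column ≤48%. Grid cell → 8.125%.

8.125%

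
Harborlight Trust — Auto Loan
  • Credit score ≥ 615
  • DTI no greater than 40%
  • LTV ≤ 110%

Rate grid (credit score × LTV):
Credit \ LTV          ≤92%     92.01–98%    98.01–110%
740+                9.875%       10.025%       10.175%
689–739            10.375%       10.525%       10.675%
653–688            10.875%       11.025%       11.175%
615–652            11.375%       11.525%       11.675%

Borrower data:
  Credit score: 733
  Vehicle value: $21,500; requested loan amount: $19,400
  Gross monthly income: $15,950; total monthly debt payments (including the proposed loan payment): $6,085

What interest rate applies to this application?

Credit score 733 ≥ 615; DTI: 6,085 ÷ 15,950 = 38.2%, within the 40% cap
LTV = 19,400/21,500 = 90.2% ≤ 110%
Credit 733 → row 689–739; LTV 90.2% → column ≤92%. Grid cell → 10.375%.

10.375%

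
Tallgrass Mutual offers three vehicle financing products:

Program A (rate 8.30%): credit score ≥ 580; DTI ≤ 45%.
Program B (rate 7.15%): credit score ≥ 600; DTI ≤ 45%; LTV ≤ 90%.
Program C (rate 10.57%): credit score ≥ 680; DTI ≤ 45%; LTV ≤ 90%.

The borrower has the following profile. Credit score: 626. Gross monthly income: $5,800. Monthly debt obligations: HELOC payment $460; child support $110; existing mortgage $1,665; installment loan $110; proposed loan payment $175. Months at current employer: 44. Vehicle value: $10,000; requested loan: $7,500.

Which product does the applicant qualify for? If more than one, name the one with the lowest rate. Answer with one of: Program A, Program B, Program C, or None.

Total debts = (460 + 110 + 1,665 + 110 + 175) = 2,520; DTI = 2,520/5,800 = 43.4%.
LTV = 7,500/10,000 = 75%.
Program A: score 626 ≥ 580; DTI 43.4% ≤ 45% → qualifies.
Program B: score 626 ≥ 600; DTI 43.4% ≤ 45%; LTV 75% ≤ 90% → qualifies.
Program C: score 626 < 680; DTI 43.4% ≤ 45%; LTV 75% ≤ 90% → does not qualify.
Qualifying: Program A, Program B. Lowest rate is 7.15% → Program B.

Program B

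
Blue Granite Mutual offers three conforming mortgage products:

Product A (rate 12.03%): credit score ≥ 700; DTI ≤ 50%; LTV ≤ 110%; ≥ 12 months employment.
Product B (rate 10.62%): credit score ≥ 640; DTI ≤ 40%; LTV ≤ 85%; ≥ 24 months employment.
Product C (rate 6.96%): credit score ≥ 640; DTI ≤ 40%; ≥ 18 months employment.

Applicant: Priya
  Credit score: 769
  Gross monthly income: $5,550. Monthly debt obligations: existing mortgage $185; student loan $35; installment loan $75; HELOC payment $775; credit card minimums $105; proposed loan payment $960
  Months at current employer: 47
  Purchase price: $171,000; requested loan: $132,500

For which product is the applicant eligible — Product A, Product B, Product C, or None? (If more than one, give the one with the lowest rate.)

Total debts = (185 + 35 + 75 + 775 + 105 + 960) = 2,135; DTI = 2,135/5,550 = 38.5%.
LTV = 132,500/171,000 = 77.5%.
Product A: score 769 ≥ 700; DTI 38.5% ≤ 50%; LTV 77.5% ≤ 110%; employment 47 ≥ 12 mo → qualifies.
Product B: score 769 ≥ 640; DTI 38.5% ≤ 40%; LTV 77.5% ≤ 85%; employment 47 ≥ 24 mo → qualifies.
Product C: score 769 ≥ 640; DTI 38.5% ≤ 40%; employment 47 ≥ 18 mo → qualifies.
Qualifying: Product A, Product B, Product C. Lowest rate is 6.96% → Product C.

Product C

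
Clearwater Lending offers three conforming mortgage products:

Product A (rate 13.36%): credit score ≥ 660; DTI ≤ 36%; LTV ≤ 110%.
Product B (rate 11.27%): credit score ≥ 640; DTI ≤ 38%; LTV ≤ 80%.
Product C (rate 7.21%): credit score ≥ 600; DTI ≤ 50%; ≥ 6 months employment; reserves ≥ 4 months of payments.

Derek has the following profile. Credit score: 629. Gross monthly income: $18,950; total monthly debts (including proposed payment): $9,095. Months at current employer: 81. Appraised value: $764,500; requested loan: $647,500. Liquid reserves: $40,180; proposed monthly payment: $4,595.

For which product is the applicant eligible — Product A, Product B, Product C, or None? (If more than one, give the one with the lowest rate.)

Product C

DTI = 9,095/18,950 = 48%.
LTV = 647,500/764,500 = 84.7%.
Reserves = 40,180/4,595 = 8.7 months.
Product A: score 629 < 660; DTI 48% > 36%; LTV 84.7% ≤ 110% → does not qualify.
Product B: score 629 < 640; DTI 48% > 38%; LTV 84.7% > 80% → does not qualify.
Product C: score 629 ≥ 600; DTI 48% ≤ 50%; employment 81 ≥ 6 mo; reserves 8.7 ≥ 4 mo → qualifies.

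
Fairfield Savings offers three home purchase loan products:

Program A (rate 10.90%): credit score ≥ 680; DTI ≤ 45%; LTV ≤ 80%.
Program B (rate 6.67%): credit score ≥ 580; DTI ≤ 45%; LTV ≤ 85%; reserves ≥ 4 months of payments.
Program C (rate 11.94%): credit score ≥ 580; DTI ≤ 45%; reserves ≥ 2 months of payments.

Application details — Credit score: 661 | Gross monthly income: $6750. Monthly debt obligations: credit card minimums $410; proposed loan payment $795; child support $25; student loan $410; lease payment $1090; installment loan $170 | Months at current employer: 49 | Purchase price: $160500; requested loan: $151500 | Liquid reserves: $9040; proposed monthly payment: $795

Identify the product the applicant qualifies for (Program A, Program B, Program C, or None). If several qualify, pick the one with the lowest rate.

Total debts = (410 + 795 + 25 + 410 + 1,090 + 170) = 2,900; DTI = 2,900/6,750 = 43%.
LTV = 151,500/160,500 = 94.4%.
Reserves = 9,040/795 = 11.4 months.
Program A: score 661 < 680; DTI 43% ≤ 45%; LTV 94.4% > 80% → does not qualify.
Program B: score 661 ≥ 580; DTI 43% ≤ 45%; LTV 94.4% > 85%; reserves 11.4 ≥ 4 mo → does not qualify.
Program C: score 661 ≥ 580; DTI 43% ≤ 45%; reserves 11.4 ≥ 2 mo → qualifies.

Program C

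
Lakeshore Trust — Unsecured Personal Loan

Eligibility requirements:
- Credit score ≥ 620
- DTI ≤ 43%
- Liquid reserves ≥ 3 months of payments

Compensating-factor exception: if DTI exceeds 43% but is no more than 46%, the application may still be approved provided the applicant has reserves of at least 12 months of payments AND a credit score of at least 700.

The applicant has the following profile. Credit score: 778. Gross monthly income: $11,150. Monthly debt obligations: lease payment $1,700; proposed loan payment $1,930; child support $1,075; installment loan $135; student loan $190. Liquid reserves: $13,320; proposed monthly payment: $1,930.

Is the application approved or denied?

Denied

Credit score 778 ≥ 620 (meets base)
Total debts = (1,700 + 1,930 + 1,075 + 135 + 190) = 5,030. DTI: 5,030 ÷ 11,150 = 45.1%, over the 43% base limit.
Liquid reserves cover 13,320/1,930 = 6.9 months — ≥ 3 required
DTI 45.1% is within the 43%–46% exception band; checking compensating factors.
Override check — reserves: 6.9 mo (short of 12); score: 778 (ok).
Compensating-factor requirement not fully met.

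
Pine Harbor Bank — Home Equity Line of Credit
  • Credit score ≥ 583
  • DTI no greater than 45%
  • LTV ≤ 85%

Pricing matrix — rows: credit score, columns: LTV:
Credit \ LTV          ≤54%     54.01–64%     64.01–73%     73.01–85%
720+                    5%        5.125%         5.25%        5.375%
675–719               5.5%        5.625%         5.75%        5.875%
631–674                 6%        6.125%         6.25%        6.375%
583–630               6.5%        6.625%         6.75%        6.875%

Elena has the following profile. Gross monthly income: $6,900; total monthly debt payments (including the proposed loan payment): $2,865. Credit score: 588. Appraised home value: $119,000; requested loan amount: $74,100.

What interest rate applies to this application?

6.625%

Credit score 588 ≥ 583; DTI: 2,865 ÷ 6,900 = 41.5%, within the 45% cap
LTV = 74,100/119,000 = 62.3% ≤ 85%
Row: 588 falls in 583–630. Column: 62.3% falls in 54.01–64%. Rate = 6.625%.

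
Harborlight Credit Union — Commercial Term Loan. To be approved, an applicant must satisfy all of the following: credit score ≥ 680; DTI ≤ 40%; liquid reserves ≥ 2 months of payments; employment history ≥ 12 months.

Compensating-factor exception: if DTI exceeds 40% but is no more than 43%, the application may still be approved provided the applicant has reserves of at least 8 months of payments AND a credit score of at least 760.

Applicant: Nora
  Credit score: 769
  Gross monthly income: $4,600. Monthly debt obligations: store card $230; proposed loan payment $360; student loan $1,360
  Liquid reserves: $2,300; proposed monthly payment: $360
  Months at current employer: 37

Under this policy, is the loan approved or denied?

Denied

Credit score 769 ≥ 680 (meets base)
Total debts = (230 + 360 + 1,360) = 1,950. DTI = 1,950/4,600 = 42.4% > 40% — standard DTI limit exceeded.
Reserves: 2,300 ÷ 360 = 6.4 months (meets 2-month minimum)
Employment 37 ≥ 12 months
42.4% falls in the override range (40%–43%), so the compensating-factor test applies.
Override check — reserves: 6.4 mo (short of 8); score: 769 (ok).
Override conditions not both satisfied; exception does not apply.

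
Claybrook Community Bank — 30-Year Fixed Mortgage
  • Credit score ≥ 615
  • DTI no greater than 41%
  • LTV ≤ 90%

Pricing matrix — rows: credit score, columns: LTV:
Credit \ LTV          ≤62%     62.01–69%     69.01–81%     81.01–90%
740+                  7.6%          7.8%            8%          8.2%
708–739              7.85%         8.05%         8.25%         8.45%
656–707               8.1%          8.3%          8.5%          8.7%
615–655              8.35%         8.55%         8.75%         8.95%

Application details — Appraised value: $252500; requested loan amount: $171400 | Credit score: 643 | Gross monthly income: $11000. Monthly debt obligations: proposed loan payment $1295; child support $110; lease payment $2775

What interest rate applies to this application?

8.55%

Credit score 643 ≥ 615; Total monthly debts = (1,295 + 110 + 2,775) = 4,180. Debt-to-income = 4,180/11,000 = 38% — meets 41% limit
Loan-to-value = 171,400/252,500 = 67.9% — pass (90% max)
Score 643 is in the 615–655 band; LTV 67.9% is in the 62.01–69% band → 8.55%.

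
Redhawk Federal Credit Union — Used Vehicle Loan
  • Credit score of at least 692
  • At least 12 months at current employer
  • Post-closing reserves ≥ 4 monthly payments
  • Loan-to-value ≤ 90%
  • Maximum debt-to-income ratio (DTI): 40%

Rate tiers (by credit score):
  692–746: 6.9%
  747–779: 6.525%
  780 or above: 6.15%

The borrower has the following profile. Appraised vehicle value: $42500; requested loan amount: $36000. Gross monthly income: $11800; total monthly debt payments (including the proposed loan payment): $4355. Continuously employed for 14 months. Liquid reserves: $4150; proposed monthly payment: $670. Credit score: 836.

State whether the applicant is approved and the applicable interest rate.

Credit score 836 ≥ 692 (meets minimum)
Reserves: 4,150 ÷ 670 = 6.2 months (meets 4-month minimum)
Loan-to-value = 36,000/42,500 = 84.7% — pass (90% max)
DTI: 4,355 ÷ 11,800 = 36.9%, within the 40% cap
Employment 14 ≥ 12 months
All requirements met. Score 836 falls in the 780 or above tier → 6.15%.

Approved at 6.15%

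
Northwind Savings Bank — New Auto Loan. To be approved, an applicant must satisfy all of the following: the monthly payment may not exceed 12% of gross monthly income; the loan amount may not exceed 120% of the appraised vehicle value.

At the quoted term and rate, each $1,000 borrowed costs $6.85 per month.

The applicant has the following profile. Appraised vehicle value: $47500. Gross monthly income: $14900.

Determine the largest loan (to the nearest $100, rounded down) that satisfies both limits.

Payment cap: 12% × $14,900 = $1,788/month.
At $6.85 per $1,000, that supports 1,788/6.85 × 1,000 ≈ $261,021 → $261,000.
LTV cap: 120% × $47,500 = $57,000 → $57,000.
Binding constraint: loan-to-value.

$57,000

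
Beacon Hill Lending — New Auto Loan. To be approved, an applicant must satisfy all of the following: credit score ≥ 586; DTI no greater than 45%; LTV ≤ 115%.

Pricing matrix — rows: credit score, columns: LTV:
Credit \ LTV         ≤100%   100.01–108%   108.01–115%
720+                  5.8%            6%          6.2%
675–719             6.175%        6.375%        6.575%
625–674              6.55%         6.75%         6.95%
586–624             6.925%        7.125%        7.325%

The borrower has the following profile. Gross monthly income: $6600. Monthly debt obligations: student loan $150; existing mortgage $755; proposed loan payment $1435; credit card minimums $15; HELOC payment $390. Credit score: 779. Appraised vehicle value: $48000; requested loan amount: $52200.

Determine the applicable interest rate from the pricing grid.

6.2%

Credit score 779 ≥ 586; Total monthly debts = (150 + 755 + 1,435 + 15 + 390) = 2,745. DTI: 2,745 ÷ 6,600 = 41.6%, within the 45% cap
Loan-to-value = 52,200/48,000 = 108.8% — pass (115% max)
Row: 779 falls in 720+. Column: 108.8% falls in 108.01–115%. Rate = 6.2%.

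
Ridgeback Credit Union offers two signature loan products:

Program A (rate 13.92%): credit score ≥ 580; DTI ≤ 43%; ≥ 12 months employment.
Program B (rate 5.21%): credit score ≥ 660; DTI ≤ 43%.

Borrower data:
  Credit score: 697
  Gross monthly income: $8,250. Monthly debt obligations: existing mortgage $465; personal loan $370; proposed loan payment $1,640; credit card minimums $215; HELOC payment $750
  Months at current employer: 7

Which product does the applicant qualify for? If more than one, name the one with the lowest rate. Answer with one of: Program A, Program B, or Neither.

Program B

Total debts = (465 + 370 + 1,640 + 215 + 750) = 3,440; DTI = 3,440/8,250 = 41.7%.
Program A: score 697 ≥ 580; DTI 41.7% ≤ 43%; employment 7 < 12 mo → does not qualify.
Program B: score 697 ≥ 660; DTI 41.7% ≤ 43% → qualifies.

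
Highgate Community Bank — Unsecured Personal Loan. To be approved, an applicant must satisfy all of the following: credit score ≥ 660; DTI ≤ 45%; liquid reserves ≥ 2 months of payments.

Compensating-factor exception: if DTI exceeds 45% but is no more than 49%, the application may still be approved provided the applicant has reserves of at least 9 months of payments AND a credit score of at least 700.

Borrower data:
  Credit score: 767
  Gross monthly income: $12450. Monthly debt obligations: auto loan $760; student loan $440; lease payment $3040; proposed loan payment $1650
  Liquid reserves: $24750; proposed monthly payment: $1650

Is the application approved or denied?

Credit score 767 ≥ 660 (meets base)
Total debts = (760 + 440 + 3,040 + 1,650) = 5,890. DTI: 5,890 ÷ 12,450 = 47.3%, over the 45% base limit.
Reserves = 24,750/1,650 = 15.0 months ≥ 2
DTI 47.3% is within the 45%–49% exception band; checking compensating factors.
Override check — reserves: 15.0 mo (ok); score: 767 (ok).
Both override conditions satisfied; DTI exception granted.

Approved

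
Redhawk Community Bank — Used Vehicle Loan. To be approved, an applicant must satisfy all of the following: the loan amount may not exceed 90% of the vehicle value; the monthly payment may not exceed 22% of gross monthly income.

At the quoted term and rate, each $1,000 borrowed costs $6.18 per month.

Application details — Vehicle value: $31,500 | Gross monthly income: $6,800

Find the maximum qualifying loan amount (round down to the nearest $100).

Payment cap: 22% × $6,800 = $1,496/month.
At $6.18 per $1,000, that supports 1,496/6.18 × 1,000 ≈ $242,071 → $242,000.
LTV cap: 90% × $31,500 = $28,350 → $28,300.
Binding constraint: loan-to-value.

$28,300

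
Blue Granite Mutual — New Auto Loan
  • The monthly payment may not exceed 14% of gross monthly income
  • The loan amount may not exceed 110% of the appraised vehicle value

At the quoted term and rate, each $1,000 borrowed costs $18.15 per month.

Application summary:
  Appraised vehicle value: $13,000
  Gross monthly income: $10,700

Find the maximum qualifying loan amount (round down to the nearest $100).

$14,300

Payment cap: 14% × $10,700 = $1,498/month.
At $18.15 per $1,000, that supports 1,498/18.15 × 1,000 ≈ $82,534 → $82,500.
LTV cap: 110% × $13,000 = $14,300 → $14,300.
Binding constraint: loan-to-value.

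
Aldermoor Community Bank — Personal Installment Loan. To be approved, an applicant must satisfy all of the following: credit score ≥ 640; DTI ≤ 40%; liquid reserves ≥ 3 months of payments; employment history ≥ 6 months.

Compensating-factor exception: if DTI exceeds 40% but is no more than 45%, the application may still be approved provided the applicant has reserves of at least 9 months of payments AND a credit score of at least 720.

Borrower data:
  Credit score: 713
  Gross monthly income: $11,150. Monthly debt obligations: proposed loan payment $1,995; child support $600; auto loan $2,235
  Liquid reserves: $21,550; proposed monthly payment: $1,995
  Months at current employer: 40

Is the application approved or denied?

Credit score 713 ≥ 640 (meets base)
Total debts = (1,995 + 600 + 2,235) = 4,830. DTI: 4,830 ÷ 11,150 = 43.3%, over the 40% base limit.
Liquid reserves cover 21,550/1,995 = 10.8 months — ≥ 3 required
Employment 40 ≥ 6 months
43.3% falls in the override range (40%–45%), so the compensating-factor test applies.
Reserves 10.8 ≥ 9 months; credit score 713 < 720.
Override conditions not both satisfied; exception does not apply.

Denied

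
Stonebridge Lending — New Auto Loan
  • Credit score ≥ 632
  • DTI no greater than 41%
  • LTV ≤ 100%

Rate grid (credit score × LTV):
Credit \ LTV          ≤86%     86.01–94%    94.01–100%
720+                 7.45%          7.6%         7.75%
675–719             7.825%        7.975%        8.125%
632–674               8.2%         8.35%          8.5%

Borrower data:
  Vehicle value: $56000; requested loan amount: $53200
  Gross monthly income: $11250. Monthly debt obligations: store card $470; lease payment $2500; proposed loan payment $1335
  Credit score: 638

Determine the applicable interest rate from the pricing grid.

8.5%

Credit score 638 ≥ 632; Total monthly debts = (470 + 2,500 + 1,335) = 4,305. DTI: 4,305 ÷ 11,250 = 38.3%, within the 41% cap
LTV = 53,200/56,000 = 95% ≤ 100%
Credit 638 → row 632–674; LTV 95% → column 94.01–100%. Grid cell → 8.5%.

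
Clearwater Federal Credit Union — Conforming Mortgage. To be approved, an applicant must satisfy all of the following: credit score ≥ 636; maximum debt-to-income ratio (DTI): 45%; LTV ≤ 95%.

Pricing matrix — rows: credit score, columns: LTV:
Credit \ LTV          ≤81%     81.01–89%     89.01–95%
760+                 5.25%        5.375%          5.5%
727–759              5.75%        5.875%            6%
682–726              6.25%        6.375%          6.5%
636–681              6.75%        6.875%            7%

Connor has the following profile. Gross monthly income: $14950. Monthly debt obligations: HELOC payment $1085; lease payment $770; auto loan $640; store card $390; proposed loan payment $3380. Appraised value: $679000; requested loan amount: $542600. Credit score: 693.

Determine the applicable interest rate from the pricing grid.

Credit score 693 ≥ 636; Total monthly debts = (1,085 + 770 + 640 + 390 + 3,380) = 6,265. DTI: 6,265 ÷ 14,950 = 41.9%, within the 45% cap
LTV = 542,600/679,000 = 79.9% ≤ 95%
Row: 693 falls in 682–726. Column: 79.9% falls in ≤81%. Rate = 6.25%.

6.25%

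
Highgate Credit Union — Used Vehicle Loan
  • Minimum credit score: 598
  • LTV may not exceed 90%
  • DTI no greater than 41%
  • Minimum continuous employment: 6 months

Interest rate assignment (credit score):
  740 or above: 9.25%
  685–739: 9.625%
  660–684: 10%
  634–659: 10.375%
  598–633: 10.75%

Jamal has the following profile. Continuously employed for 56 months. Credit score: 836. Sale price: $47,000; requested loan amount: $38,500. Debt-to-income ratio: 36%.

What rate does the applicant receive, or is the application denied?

Approved at 9.25%

Credit score 836 ≥ 598 (meets minimum)
LTV: 38,500 ÷ 47,000 = 81.9%, within 90% cap
Employment 56 ≥ 6 months
DTI 36% ≤ 41%
All requirements met. Score 836 falls in the 740 or above tier → 9.25%.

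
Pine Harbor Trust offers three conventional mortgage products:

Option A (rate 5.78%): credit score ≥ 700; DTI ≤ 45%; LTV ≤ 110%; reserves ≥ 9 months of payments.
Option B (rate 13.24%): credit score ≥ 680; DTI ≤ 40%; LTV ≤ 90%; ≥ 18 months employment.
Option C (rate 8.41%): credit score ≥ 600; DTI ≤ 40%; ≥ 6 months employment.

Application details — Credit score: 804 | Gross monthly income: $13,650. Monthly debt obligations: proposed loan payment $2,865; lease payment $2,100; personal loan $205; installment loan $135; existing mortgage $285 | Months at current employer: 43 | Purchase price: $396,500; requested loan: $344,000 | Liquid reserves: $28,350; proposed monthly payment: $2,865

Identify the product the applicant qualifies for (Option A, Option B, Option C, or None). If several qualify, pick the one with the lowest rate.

Option A

Total debts = (2,865 + 2,100 + 205 + 135 + 285) = 5,590; DTI = 5,590/13,650 = 41%.
LTV = 344,000/396,500 = 86.8%.
Reserves = 28,350/2,865 = 9.9 months.
Option A: score 804 ≥ 700; DTI 41% ≤ 45%; LTV 86.8% ≤ 110%; reserves 9.9 ≥ 9 mo → qualifies.
Option B: score 804 ≥ 680; DTI 41% > 40%; LTV 86.8% ≤ 90%; employment 43 ≥ 18 mo → does not qualify.
Option C: score 804 ≥ 600; DTI 41% > 40%; employment 43 ≥ 6 mo → does not qualify.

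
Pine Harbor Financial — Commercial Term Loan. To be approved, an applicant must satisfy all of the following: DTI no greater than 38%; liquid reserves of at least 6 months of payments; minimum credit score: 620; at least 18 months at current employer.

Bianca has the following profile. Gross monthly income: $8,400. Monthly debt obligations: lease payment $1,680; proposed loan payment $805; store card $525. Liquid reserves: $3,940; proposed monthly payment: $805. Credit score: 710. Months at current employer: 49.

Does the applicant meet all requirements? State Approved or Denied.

Total monthly debts = (1,680 + 805 + 525) = 3,010. DTI: 3,010 ÷ 8,400 = 35.8%, within the 38% cap
Reserves = 3,940/805 = 4.9 months < 6
Credit score 710 ≥ 620 (meets)
Employment 49 ≥ 18 months
Fails on reserves.

Denied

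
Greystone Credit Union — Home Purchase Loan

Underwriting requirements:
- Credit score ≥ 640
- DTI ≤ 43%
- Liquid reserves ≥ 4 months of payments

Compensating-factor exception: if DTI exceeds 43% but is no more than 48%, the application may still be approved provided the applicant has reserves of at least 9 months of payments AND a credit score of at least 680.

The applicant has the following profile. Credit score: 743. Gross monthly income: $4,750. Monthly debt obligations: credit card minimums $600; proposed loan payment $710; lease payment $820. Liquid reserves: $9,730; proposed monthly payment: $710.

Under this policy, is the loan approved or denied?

Approved

Credit score 743 ≥ 640 (meets base)
Total debts = (600 + 710 + 820) = 2,130. DTI: 2,130 ÷ 4,750 = 44.8%, over the 43% base limit.
Reserves: 9,730 ÷ 710 = 13.7 months (meets 4-month minimum)
DTI 44.8% is within the 43%–48% exception band; checking compensating factors.
Override check — reserves: 13.7 mo (ok); score: 743 (ok).
Both compensating conditions met → exception applies.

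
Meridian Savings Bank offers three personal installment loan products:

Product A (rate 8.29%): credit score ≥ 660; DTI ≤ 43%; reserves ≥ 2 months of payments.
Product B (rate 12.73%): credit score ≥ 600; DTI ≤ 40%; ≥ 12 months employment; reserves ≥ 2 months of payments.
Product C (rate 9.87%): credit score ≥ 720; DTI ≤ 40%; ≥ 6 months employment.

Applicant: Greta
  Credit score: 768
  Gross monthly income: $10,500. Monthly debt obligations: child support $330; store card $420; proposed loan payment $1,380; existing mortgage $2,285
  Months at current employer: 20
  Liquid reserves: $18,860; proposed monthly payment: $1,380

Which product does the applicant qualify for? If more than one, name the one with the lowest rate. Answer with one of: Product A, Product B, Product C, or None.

Product A

Total debts = (330 + 420 + 1,380 + 2,285) = 4,415; DTI = 4,415/10,500 = 42%.
Reserves = 18,860/1,380 = 13.7 months.
Product A: score 768 ≥ 660; DTI 42% ≤ 43%; reserves 13.7 ≥ 2 mo → qualifies.
Product B: score 768 ≥ 600; DTI 42% > 40%; employment 20 ≥ 12 mo; reserves 13.7 ≥ 2 mo → does not qualify.
Product C: score 768 ≥ 720; DTI 42% > 40%; employment 20 ≥ 6 mo → does not qualify.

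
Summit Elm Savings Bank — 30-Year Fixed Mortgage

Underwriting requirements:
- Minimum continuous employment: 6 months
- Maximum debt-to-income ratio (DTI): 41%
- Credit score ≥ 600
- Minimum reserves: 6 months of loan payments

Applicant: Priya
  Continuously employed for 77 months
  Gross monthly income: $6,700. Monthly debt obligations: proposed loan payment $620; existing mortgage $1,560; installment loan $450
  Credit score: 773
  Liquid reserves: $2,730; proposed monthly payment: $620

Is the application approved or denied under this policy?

Employment 77 ≥ 6 months
Total monthly debts = (620 + 1,560 + 450) = 2,630. DTI = 2,630/6,700 = 39.3% ≤ 41%
Credit score 773 ≥ 600 (meets)
Reserves: 2,730 ÷ 620 = 4.4 months (below 6-month minimum)
Fails on reserves.

Denied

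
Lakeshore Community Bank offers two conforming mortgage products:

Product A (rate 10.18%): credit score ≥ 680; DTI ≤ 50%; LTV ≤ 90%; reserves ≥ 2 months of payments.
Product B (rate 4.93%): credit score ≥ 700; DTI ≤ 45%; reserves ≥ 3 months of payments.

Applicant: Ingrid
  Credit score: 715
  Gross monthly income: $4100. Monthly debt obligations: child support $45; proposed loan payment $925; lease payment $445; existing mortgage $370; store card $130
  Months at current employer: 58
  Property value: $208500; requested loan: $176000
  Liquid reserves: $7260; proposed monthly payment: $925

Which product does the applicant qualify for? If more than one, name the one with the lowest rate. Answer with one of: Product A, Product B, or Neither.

Total debts = (45 + 925 + 445 + 370 + 130) = 1,915; DTI = 1,915/4,100 = 46.7%.
LTV = 176,000/208,500 = 84.4%.
Reserves = 7,260/925 = 7.8 months.
Product A: score 715 ≥ 680; DTI 46.7% ≤ 50%; LTV 84.4% ≤ 90%; reserves 7.8 ≥ 2 mo → qualifies.
Product B: score 715 ≥ 700; DTI 46.7% > 45%; reserves 7.8 ≥ 3 mo → does not qualify.

Product A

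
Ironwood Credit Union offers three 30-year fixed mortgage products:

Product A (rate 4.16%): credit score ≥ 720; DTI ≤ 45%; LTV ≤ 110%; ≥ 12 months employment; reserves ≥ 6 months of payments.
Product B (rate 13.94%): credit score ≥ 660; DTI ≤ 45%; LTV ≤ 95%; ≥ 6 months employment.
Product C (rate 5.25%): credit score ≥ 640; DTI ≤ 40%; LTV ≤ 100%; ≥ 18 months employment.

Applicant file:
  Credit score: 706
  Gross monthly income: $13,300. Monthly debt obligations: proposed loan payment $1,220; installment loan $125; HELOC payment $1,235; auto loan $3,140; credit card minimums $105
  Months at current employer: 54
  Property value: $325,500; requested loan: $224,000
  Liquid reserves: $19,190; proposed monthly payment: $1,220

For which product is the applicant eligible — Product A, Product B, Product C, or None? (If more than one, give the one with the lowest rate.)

Product B

Total debts = (1,220 + 125 + 1,235 + 3,140 + 105) = 5,825; DTI = 5,825/13,300 = 43.8%.
LTV = 224,000/325,500 = 68.8%.
Reserves = 19,190/1,220 = 15.7 months.
Product A: score 706 < 720; DTI 43.8% ≤ 45%; LTV 68.8% ≤ 110%; employment 54 ≥ 12 mo; reserves 15.7 ≥ 6 mo → does not qualify.
Product B: score 706 ≥ 660; DTI 43.8% ≤ 45%; LTV 68.8% ≤ 95%; employment 54 ≥ 6 mo → qualifies.
Product C: score 706 ≥ 640; DTI 43.8% > 40%; LTV 68.8% ≤ 100%; employment 54 ≥ 18 mo → does not qualify.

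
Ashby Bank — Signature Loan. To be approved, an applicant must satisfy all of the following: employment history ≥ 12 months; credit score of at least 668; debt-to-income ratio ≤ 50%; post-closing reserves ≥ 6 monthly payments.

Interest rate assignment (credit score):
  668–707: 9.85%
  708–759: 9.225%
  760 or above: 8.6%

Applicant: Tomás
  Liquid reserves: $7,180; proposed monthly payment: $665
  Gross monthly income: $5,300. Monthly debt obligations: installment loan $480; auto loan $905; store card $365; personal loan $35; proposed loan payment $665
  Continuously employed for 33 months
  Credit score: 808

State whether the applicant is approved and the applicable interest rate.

Approved at 8.6%

Credit score 808 ≥ 668 (meets minimum)
Employment 33 ≥ 12 months
Total monthly debts = (480 + 905 + 365 + 35 + 665) = 2,450. DTI = 2,450/5,300 = 46.2% ≤ 50%
Liquid reserves cover 7,180/665 = 10.8 months — ≥ 6 required
All requirements met. Score 808 falls in the 760 or above tier → 8.6%.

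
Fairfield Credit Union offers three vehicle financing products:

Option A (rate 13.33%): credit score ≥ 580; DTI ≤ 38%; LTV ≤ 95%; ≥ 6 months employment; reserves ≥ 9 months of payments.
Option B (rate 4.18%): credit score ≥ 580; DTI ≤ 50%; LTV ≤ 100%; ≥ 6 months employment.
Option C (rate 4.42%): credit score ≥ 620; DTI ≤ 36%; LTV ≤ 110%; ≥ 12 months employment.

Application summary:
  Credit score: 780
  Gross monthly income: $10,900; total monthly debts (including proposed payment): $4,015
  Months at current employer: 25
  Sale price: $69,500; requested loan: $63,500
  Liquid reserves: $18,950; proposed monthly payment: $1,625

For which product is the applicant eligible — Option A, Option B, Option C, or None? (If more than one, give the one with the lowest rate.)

Option B

DTI = 4,015/10,900 = 36.8%.
LTV = 63,500/69,500 = 91.4%.
Reserves = 18,950/1,625 = 11.7 months.
Option A: score 780 ≥ 580; DTI 36.8% ≤ 38%; LTV 91.4% ≤ 95%; employment 25 ≥ 6 mo; reserves 11.7 ≥ 9 mo → qualifies.
Option B: score 780 ≥ 580; DTI 36.8% ≤ 50%; LTV 91.4% ≤ 100%; employment 25 ≥ 6 mo → qualifies.
Option C: score 780 ≥ 620; DTI 36.8% > 36%; LTV 91.4% ≤ 110%; employment 25 ≥ 12 mo → does not qualify.
Qualifying: Option A, Option B. Lowest rate is 4.18% → Option B.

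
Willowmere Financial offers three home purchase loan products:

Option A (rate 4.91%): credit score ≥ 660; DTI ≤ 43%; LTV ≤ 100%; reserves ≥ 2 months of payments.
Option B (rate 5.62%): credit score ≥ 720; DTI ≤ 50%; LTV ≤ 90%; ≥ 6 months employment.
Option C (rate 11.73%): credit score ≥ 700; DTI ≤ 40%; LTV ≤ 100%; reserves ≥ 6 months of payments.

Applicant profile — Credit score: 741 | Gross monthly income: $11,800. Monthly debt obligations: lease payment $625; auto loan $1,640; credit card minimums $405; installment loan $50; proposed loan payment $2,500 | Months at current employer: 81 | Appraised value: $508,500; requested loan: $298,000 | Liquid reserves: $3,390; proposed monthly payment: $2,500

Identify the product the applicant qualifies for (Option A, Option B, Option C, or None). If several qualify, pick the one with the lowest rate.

Total debts = (625 + 1,640 + 405 + 50 + 2,500) = 5,220; DTI = 5,220/11,800 = 44.2%.
LTV = 298,000/508,500 = 58.6%.
Reserves = 3,390/2,500 = 1.4 months.
Option A: score 741 ≥ 660; DTI 44.2% > 43%; LTV 58.6% ≤ 100%; reserves 1.4 < 2 mo → does not qualify.
Option B: score 741 ≥ 720; DTI 44.2% ≤ 50%; LTV 58.6% ≤ 90%; employment 81 ≥ 6 mo → qualifies.
Option C: score 741 ≥ 700; DTI 44.2% > 40%; LTV 58.6% ≤ 100%; reserves 1.4 < 6 mo → does not qualify.

Option B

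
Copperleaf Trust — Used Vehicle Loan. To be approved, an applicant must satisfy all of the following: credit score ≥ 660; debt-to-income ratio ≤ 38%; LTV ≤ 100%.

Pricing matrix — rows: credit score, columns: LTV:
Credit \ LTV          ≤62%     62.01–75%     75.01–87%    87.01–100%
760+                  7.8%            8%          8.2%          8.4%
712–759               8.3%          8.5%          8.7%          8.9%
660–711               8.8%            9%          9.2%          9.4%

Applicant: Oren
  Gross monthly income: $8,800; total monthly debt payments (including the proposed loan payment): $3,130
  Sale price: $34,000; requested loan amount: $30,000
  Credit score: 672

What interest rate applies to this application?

Credit score 672 ≥ 660; DTI: 3,130 ÷ 8,800 = 35.6%, within the 38% cap
LTV = 30,000/34,000 = 88.2% ≤ 100%
Credit 672 → row 660–711; LTV 88.2% → column 87.01–100%. Grid cell → 9.4%.

9.4%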